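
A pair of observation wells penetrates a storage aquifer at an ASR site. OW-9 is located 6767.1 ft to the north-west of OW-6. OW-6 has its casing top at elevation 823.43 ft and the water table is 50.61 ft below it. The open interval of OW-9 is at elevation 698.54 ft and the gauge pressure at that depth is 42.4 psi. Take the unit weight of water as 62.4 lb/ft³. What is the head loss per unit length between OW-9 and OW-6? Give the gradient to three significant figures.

Total head at OW-6: h = 823.43 − 50.61 = 772.82 ft.
Pressure head at OW-9: ψ = 144·P/γ = 144 × 42.4 / 62.4 = 97.85 ft.
Total head at OW-9: h = z + ψ = 698.54 + 97.85 = 796.39 ft.
Head difference: h(OW-6) − h(OW-9) = 772.82 − 796.39 = -23.57 ft.
Hydraulic gradient: i = |Δh| / L = 23.57 / 6767.1 = 0.00348.

i ≈ 0.00348 ft/ft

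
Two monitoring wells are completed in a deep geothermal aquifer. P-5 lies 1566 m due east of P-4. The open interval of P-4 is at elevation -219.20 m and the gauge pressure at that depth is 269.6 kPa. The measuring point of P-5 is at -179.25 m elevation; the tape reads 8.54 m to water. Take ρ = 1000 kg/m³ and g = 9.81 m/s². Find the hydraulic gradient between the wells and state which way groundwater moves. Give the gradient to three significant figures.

i ≈ 0.00251; groundwater flows toward the west

Pressure head at P-4: ψ = P/(ρg) = 269.6×1000 / (1000 × 9.81) = 27.48 m.
Total head at P-4: h = z + ψ = -219.20 + 27.48 = -191.72 m.
Total head at P-5: h = -179.25 − 8.54 = -187.79 m.
Head difference: h(P-4) − h(P-5) = -191.72 − (-187.79) = -3.93 m.
Hydraulic gradient: i = |Δh| / L = 3.93 / 1566 = 0.00251.
Flow is from higher to lower head: from P-5 toward P-4, i.e. toward the west.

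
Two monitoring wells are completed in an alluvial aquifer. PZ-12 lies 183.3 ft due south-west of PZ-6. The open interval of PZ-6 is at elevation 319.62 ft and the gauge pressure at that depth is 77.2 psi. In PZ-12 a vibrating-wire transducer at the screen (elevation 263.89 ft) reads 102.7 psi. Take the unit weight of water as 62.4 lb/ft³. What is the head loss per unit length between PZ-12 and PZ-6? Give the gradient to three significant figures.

i ≈ 0.0170 ft/ft

Pressure head at PZ-6: ψ = 144·P/γ = 144 × 77.2 / 62.4 = 178.15 ft.
Total head at PZ-6: h = z + ψ = 319.62 + 178.15 = 497.77 ft.
Pressure head at PZ-12: ψ = 144·P/γ = 144 × 102.7 / 62.4 = 237.00 ft.
Total head at PZ-12: h = z + ψ = 263.89 + 237.00 = 500.89 ft.
Head difference: h(PZ-6) − h(PZ-12) = 497.77 − 500.89 = -3.12 ft.
Hydraulic gradient: i = |Δh| / L = 3.12 / 183.3 = 0.0170.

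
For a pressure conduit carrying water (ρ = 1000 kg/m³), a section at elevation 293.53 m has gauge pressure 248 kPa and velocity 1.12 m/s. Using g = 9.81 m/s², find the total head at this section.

h ≈ 318.87 m

Pressure head ψ = P/(ρg) = 248×1000 / (1000 × 9.81) = 25.28 m.
Velocity head = v²/(2g) = 1.12² / (2 × 9.81) = 0.064 m.
h = z + ψ + v²/(2g) = 293.53 + 25.28 + 0.064 = 318.87 m.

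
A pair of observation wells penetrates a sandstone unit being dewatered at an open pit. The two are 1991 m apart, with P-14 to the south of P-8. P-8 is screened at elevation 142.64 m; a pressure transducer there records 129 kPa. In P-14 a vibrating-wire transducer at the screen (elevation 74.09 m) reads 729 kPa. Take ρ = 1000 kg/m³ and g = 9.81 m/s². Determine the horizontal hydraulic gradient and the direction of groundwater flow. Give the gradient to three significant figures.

i ≈ 0.00371; groundwater flows toward the south

Pressure head at P-8: ψ = P/(ρg) = 129×1000 / (1000 × 9.81) = 13.15 m.
Total head at P-8: h = z + ψ = 142.64 + 13.15 = 155.79 m.
Pressure head at P-14: ψ = P/(ρg) = 729×1000 / (1000 × 9.81) = 74.31 m.
Total head at P-14: h = z + ψ = 74.09 + 74.31 = 148.40 m.
Head difference: h(P-8) − h(P-14) = 155.79 − 148.40 = 7.39 m.
Hydraulic gradient: i = |Δh| / L = 7.39 / 1991 = 0.00371.
Flow is from higher to lower head: from P-8 toward P-14, i.e. toward the south.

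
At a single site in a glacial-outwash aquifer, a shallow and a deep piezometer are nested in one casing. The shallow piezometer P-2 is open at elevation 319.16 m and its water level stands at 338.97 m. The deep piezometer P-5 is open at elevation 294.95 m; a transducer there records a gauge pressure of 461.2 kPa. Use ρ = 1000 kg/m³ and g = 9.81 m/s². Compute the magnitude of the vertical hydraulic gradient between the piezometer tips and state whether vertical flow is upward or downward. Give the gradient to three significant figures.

|i_v| ≈ 0.124; vertical flow is upward

Total head at P-2: h = 338.97 m (water level in the standpipe).
Pressure head at P-5: ψ = P/(ρg) = 461.2×1000 / (1000 × 9.81) = 47.01 m.
Total head at P-5: h = z + ψ = 294.95 + 47.01 = 341.96 m.
Δh = h(P-2) − h(P-5) = 338.97 − 341.96 = -2.99 m.
Vertical separation Δz = 319.16 − 294.95 = 24.21 m.
|i_v| = |Δh| / Δz = 2.99 / 24.21 = 0.124.
Head is higher in the deep piezometer, so vertical flow is upward (discharge condition).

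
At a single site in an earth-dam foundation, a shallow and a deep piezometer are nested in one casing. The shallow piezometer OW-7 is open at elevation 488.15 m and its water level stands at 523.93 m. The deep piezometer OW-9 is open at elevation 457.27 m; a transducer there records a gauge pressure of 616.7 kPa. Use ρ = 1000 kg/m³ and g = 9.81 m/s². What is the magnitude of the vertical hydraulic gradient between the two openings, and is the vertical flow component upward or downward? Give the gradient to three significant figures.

Total head at OW-7: h = 523.93 m (water level in the standpipe).
Pressure head at OW-9: ψ = P/(ρg) = 616.7×1000 / (1000 × 9.81) = 62.86 m.
Total head at OW-9: h = z + ψ = 457.27 + 62.86 = 520.13 m.
Δh = h(OW-7) − h(OW-9) = 523.93 − 520.13 = 3.80 m.
Vertical separation Δz = 488.15 − 457.27 = 30.88 m.
|i_v| = |Δh| / Δz = 3.80 / 30.88 = 0.123.
Head is higher in the shallow piezometer, so vertical flow is downward (recharge condition).

|i_v| ≈ 0.123; vertical flow is downward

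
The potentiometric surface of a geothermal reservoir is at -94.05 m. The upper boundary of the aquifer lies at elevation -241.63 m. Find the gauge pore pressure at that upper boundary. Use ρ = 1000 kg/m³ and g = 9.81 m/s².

Pressure head at the aquifer top: ψ = h − z = -94.05 − (-241.63) = 147.58 m.
P = ρgψ = 1000 × 9.81 × 147.58 = 1447760 Pa ≈ 1450 kPa.

P ≈ 1450 kPa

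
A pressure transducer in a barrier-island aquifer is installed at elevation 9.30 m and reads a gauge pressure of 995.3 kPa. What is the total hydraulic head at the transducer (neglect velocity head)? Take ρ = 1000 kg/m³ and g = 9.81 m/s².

ψ = P/(ρg) = 995.3×1000 / (1000 × 9.81) = 101.46 m.
h = z + ψ = 9.30 + 101.46 = 110.76 m.

h ≈ 110.76 m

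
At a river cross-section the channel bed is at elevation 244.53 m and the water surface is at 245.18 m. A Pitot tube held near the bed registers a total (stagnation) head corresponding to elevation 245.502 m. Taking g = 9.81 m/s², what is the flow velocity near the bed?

Near the bed, under hydrostatic conditions, the piezometric head (z + ψ) equals the free-surface elevation, 245.18 m.
Velocity head = total − piezometric = 245.502 − 245.18 = 0.322 m.
v = √(2g·h_v) = √(2 × 9.81 × 0.322) = 2.51 m/s.

v ≈ 2.51 m/s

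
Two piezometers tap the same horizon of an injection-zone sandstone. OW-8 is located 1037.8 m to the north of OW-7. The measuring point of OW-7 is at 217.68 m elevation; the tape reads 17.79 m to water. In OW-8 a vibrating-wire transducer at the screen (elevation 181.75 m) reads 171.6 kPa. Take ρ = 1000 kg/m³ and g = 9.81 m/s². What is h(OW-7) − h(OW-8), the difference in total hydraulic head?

Total head at OW-7: h = 217.68 − 17.79 = 199.89 m.
Pressure head at OW-8: ψ = P/(ρg) = 171.6×1000 / (1000 × 9.81) = 17.49 m.
Total head at OW-8: h = z + ψ = 181.75 + 17.49 = 199.24 m.
Head difference: h(OW-7) − h(OW-8) = 199.89 − 199.24 = 0.65 m.

Δh ≈ 0.65 m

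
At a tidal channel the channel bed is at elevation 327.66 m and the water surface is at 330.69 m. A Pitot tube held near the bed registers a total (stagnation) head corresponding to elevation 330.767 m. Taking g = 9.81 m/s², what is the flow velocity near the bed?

v ≈ 1.23 m/s

Near the bed, under hydrostatic conditions, the piezometric head (z + ψ) equals the free-surface elevation, 330.69 m.
Velocity head = total − piezometric = 330.767 − 330.69 = 0.077 m.
v = √(2g·h_v) = √(2 × 9.81 × 0.077) = 1.23 m/s.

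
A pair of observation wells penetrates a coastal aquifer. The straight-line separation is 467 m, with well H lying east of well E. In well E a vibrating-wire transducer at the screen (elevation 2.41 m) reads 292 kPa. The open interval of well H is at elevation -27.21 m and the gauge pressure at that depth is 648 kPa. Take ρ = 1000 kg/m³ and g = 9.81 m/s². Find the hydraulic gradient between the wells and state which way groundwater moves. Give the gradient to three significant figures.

Pressure head at well E: ψ = P/(ρg) = 292×1000 / (1000 × 9.81) = 29.77 m.
Total head at well E: h = z + ψ = 2.41 + 29.77 = 32.18 m.
Pressure head at well H: ψ = P/(ρg) = 648×1000 / (1000 × 9.81) = 66.06 m.
Total head at well H: h = z + ψ = -27.21 + 66.06 = 38.85 m.
Head difference: h(well E) − h(well H) = 32.18 − 38.85 = -6.67 m.
Hydraulic gradient: i = |Δh| / L = 6.67 / 467 = 0.0143.
Flow is from higher to lower head: from well H toward well E, i.e. toward the west.

i ≈ 0.0143; groundwater flows toward the west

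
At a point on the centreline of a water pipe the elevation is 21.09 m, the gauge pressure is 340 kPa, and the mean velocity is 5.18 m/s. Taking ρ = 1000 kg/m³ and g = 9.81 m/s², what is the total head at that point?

h ≈ 57.12 m

Pressure head ψ = P/(ρg) = 340×1000 / (1000 × 9.81) = 34.66 m.
Velocity head = v²/(2g) = 5.18² / (2 × 9.81) = 1.368 m.
h = z + ψ + v²/(2g) = 21.09 + 34.66 + 1.368 = 57.12 m.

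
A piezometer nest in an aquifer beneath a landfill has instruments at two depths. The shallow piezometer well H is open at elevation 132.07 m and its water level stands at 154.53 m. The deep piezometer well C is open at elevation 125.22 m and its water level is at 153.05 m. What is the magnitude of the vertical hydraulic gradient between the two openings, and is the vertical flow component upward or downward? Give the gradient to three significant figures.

Total head at well H: h = 154.53 m (water level in the standpipe).
Total head at well C: h = 153.05 m.
Δh = h(well H) − h(well C) = 154.53 − 153.05 = 1.48 m.
Vertical separation Δz = 132.07 − 125.22 = 6.85 m.
|i_v| = |Δh| / Δz = 1.48 / 6.85 = 0.216.
Head is higher in the shallow piezometer, so vertical flow is downward (recharge condition).

|i_v| ≈ 0.216; vertical flow is downward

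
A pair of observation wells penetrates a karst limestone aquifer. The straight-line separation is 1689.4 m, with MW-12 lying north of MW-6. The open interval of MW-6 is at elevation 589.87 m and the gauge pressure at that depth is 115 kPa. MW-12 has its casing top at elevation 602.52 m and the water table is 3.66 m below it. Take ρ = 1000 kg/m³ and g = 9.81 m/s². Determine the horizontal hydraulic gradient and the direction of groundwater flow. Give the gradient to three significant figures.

i ≈ 0.00162; groundwater flows toward the north

Pressure head at MW-6: ψ = P/(ρg) = 115×1000 / (1000 × 9.81) = 11.72 m.
Total head at MW-6: h = z + ψ = 589.87 + 11.72 = 601.59 m.
Total head at MW-12: h = 602.52 − 3.66 = 598.86 m.
Head difference: h(MW-6) − h(MW-12) = 601.59 − 598.86 = 2.73 m.
Hydraulic gradient: i = |Δh| / L = 2.73 / 1689.4 = 0.00162.
Flow is from higher to lower head: from MW-6 toward MW-12, i.e. toward the north.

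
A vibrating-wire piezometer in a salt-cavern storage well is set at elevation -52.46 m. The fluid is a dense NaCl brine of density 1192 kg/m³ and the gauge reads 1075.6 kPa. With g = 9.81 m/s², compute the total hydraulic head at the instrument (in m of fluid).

h ≈ 39.52 m

ψ = P/(ρg) = 1075.6×1000 / (1192 × 9.81) = 91.98 m.
h = z + ψ = -52.46 + 91.98 = 39.52 m.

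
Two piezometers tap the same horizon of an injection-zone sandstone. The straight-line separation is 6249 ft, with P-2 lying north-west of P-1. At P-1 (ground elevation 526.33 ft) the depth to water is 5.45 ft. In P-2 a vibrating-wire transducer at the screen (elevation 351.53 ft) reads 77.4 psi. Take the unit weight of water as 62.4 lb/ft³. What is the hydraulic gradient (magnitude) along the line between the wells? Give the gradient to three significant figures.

i ≈ 0.00148

Total head at P-1: h = 526.33 − 5.45 = 520.88 ft.
Pressure head at P-2: ψ = 144·P/γ = 144 × 77.4 / 62.4 = 178.62 ft.
Total head at P-2: h = z + ψ = 351.53 + 178.62 = 530.15 ft.
Head difference: h(P-1) − h(P-2) = 520.88 − 530.15 = -9.27 ft.
Hydraulic gradient: i = |Δh| / L = 9.27 / 6249 = 0.00148.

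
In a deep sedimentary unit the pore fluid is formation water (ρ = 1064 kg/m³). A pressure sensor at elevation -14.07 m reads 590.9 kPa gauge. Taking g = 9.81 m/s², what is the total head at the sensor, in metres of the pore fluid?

h ≈ 42.54 m

ψ = P/(ρg) = 590.9×1000 / (1064 × 9.81) = 56.61 m.
h = z + ψ = -14.07 + 56.61 = 42.54 m.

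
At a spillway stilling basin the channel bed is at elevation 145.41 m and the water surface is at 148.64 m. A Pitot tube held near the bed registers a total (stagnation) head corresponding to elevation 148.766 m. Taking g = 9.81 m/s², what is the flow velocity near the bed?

Near the bed, under hydrostatic conditions, the piezometric head (z + ψ) equals the free-surface elevation, 148.64 m.
Velocity head = total − piezometric = 148.766 − 148.64 = 0.126 m.
v = √(2g·h_v) = √(2 × 9.81 × 0.126) = 1.57 m/s.

v ≈ 1.57 m/s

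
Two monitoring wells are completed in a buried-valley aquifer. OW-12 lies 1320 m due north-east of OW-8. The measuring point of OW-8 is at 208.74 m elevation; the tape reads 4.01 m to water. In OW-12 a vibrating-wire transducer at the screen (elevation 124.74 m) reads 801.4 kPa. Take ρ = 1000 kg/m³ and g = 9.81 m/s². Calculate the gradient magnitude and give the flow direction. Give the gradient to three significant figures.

Total head at OW-8: h = 208.74 − 4.01 = 204.73 m.
Pressure head at OW-12: ψ = P/(ρg) = 801.4×1000 / (1000 × 9.81) = 81.69 m.
Total head at OW-12: h = z + ψ = 124.74 + 81.69 = 206.43 m.
Head difference: h(OW-8) − h(OW-12) = 204.73 − 206.43 = -1.70 m.
Hydraulic gradient: i = |Δh| / L = 1.70 / 1320 = 0.00129.
Flow is from higher to lower head: from OW-12 toward OW-8, i.e. toward the south-west.

i ≈ 0.00129; groundwater flows toward the south-west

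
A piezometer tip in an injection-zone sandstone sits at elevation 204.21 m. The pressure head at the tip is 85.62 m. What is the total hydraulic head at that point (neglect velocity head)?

h ≈ 289.83 m

h = z + ψ = 204.21 + 85.62 = 289.83 m.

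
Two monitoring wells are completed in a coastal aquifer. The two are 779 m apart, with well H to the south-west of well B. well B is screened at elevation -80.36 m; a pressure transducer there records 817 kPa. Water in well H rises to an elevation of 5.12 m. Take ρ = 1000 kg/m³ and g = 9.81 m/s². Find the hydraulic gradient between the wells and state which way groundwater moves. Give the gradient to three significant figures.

i ≈ 0.00282; groundwater flows toward the north-east

Pressure head at well B: ψ = P/(ρg) = 817×1000 / (1000 × 9.81) = 83.28 m.
Total head at well B: h = z + ψ = -80.36 + 83.28 = 2.92 m.
Total head at well H: h = 5.12 m (water level in the piezometer is the total head).
Head difference: h(well B) − h(well H) = 2.92 − 5.12 = -2.20 m.
Hydraulic gradient: i = |Δh| / L = 2.20 / 779 = 0.00282.
Flow is from higher to lower head: from well H toward well B, i.e. toward the north-east.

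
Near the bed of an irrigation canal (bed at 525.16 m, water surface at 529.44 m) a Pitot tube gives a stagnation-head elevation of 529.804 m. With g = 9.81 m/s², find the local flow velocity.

Near the bed, under hydrostatic conditions, the piezometric head (z + ψ) equals the free-surface elevation, 529.44 m.
Velocity head = total − piezometric = 529.804 − 529.44 = 0.364 m.
v = √(2g·h_v) = √(2 × 9.81 × 0.364) = 2.67 m/s.

v ≈ 2.67 m/s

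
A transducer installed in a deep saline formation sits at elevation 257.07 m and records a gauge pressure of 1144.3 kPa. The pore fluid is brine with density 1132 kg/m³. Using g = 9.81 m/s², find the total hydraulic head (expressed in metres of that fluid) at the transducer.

ψ = P/(ρg) = 1144.3×1000 / (1132 × 9.81) = 103.04 m.
h = z + ψ = 257.07 + 103.04 = 360.11 m.

h ≈ 360.11 m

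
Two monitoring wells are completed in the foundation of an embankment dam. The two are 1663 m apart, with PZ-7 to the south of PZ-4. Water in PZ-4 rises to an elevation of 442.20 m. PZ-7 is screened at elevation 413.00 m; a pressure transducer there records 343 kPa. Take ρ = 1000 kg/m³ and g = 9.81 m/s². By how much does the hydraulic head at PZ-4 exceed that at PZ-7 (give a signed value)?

Total head at PZ-4: h = 442.20 m (water level in the piezometer is the total head).
Pressure head at PZ-7: ψ = P/(ρg) = 343×1000 / (1000 × 9.81) = 34.96 m.
Total head at PZ-7: h = z + ψ = 413.00 + 34.96 = 447.96 m.
Head difference: h(PZ-4) − h(PZ-7) = 442.20 − 447.96 = -5.76 m.

Δh ≈ -5.76 m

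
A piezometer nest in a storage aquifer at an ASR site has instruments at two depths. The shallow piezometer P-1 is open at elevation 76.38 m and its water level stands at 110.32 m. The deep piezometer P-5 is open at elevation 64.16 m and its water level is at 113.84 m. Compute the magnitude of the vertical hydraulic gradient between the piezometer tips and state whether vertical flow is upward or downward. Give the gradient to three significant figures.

|i_v| ≈ 0.288; vertical flow is upward

Total head at P-1: h = 110.32 m (water level in the standpipe).
Total head at P-5: h = 113.84 m.
Δh = h(P-1) − h(P-5) = 110.32 − 113.84 = -3.52 m.
Vertical separation Δz = 76.38 − 64.16 = 12.22 m.
|i_v| = |Δh| / Δz = 3.52 / 12.22 = 0.288.
Head is higher in the deep piezometer, so vertical flow is upward (discharge condition).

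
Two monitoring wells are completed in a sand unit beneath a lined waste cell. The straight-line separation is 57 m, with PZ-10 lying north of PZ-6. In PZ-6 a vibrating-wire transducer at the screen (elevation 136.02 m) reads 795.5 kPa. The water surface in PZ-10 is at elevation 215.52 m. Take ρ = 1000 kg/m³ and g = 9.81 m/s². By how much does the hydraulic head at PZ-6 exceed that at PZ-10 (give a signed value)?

Pressure head at PZ-6: ψ = P/(ρg) = 795.5×1000 / (1000 × 9.81) = 81.09 m.
Total head at PZ-6: h = z + ψ = 136.02 + 81.09 = 217.11 m.
Total head at PZ-10: h = 215.52 m (water level in the piezometer is the total head).
Head difference: h(PZ-6) − h(PZ-10) = 217.11 − 215.52 = 1.59 m.

Δh ≈ 1.59 m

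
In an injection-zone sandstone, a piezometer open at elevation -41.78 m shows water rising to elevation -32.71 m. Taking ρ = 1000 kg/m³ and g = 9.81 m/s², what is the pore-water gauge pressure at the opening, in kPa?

Pressure head ψ = h − z = -32.71 − (-41.78) = 9.07 m.
P = ρgψ = 1000 × 9.81 × 9.07 = 88977 Pa ≈ 89.0 kPa.

P ≈ 89.0 kPa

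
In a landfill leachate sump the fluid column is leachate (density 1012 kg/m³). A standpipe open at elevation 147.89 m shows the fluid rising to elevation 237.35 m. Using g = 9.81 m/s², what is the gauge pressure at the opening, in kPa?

Pressure head ψ = h − z = 237.35 − 147.89 = 89.46 m.
P = ρgψ = 1012 × 9.81 × 89.46 = 888134 Pa ≈ 888 kPa.

P ≈ 888 kPa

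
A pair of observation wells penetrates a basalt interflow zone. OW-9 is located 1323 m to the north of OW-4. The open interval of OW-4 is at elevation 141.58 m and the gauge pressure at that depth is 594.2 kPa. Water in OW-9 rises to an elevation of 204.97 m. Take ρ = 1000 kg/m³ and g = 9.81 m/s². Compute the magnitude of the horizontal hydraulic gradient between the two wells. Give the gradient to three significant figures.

i ≈ 0.00213

Pressure head at OW-4: ψ = P/(ρg) = 594.2×1000 / (1000 × 9.81) = 60.57 m.
Total head at OW-4: h = z + ψ = 141.58 + 60.57 = 202.15 m.
Total head at OW-9: h = 204.97 m (water level in the piezometer is the total head).
Head difference: h(OW-4) − h(OW-9) = 202.15 − 204.97 = -2.82 m.
Hydraulic gradient: i = |Δh| / L = 2.82 / 1323 = 0.00213.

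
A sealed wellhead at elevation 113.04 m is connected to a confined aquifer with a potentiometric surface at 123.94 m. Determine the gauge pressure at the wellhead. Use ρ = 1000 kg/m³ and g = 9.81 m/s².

P ≈ 107 kPa

Head above the cap: Δh = 123.94 − 113.04 = 10.90 m.
P = ρgΔh = 1000 × 9.81 × 10.90 = 106929 Pa ≈ 107 kPa.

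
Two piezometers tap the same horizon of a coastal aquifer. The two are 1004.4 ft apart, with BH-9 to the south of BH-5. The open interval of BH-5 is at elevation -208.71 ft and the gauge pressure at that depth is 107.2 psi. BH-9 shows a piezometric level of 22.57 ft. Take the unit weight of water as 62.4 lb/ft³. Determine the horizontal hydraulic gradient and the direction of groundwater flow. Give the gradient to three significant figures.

Pressure head at BH-5: ψ = 144·P/γ = 144 × 107.2 / 62.4 = 247.38 ft.
Total head at BH-5: h = z + ψ = -208.71 + 247.38 = 38.67 ft.
Total head at BH-9: h = 22.57 ft (water level in the piezometer is the total head).
Head difference: h(BH-5) − h(BH-9) = 38.67 − 22.57 = 16.10 ft.
Hydraulic gradient: i = |Δh| / L = 16.10 / 1004.4 = 0.0160.
Flow is from higher to lower head: from BH-5 toward BH-9, i.e. toward the south.

i ≈ 0.0160; groundwater flows toward the south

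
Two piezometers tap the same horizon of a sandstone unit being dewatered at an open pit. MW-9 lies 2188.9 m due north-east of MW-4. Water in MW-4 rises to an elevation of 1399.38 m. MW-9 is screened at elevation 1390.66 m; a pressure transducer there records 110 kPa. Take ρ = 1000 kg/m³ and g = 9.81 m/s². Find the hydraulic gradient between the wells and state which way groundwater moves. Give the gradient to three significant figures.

Total head at MW-4: h = 1399.38 m (water level in the piezometer is the total head).
Pressure head at MW-9: ψ = P/(ρg) = 110×1000 / (1000 × 9.81) = 11.21 m.
Total head at MW-9: h = z + ψ = 1390.66 + 11.21 = 1401.87 m.
Head difference: h(MW-4) − h(MW-9) = 1399.38 − 1401.87 = -2.49 m.
Hydraulic gradient: i = |Δh| / L = 2.49 / 2188.9 = 0.00114.
Flow is from higher to lower head: from MW-9 toward MW-4, i.e. toward the south-west.

i ≈ 0.00114; groundwater flows toward the south-west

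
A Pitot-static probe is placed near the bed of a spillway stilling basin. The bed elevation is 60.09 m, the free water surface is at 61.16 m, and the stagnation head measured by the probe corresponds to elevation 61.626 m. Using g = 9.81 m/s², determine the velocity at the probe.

v ≈ 3.02 m/s

Near the bed, under hydrostatic conditions, the piezometric head (z + ψ) equals the free-surface elevation, 61.16 m.
Velocity head = total − piezometric = 61.626 − 61.16 = 0.466 m.
v = √(2g·h_v) = √(2 × 9.81 × 0.466) = 3.02 m/s.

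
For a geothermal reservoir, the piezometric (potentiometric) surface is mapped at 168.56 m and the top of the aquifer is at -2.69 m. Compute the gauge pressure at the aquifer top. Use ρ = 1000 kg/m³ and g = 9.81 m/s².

P ≈ 1680 kPa

Pressure head at the aquifer top: ψ = h − z = 168.56 − (-2.69) = 171.25 m.
P = ρgψ = 1000 × 9.81 × 171.25 = 1679962 Pa ≈ 1680 kPa.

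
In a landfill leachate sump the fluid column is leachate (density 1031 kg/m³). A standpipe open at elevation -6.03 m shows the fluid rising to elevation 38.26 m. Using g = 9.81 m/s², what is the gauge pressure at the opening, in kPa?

P ≈ 448 kPa

Pressure head ψ = h − z = 38.26 − (-6.03) = 44.29 m.
P = ρgψ = 1031 × 9.81 × 44.29 = 447954 Pa ≈ 448 kPa.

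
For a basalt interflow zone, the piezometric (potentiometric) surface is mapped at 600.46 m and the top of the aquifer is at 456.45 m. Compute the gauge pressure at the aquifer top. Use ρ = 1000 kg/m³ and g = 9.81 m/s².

P ≈ 1410 kPa

Pressure head at the aquifer top: ψ = h − z = 600.46 − 456.45 = 144.01 m.
P = ρgψ = 1000 × 9.81 × 144.01 = 1412738 Pa ≈ 1410 kPa.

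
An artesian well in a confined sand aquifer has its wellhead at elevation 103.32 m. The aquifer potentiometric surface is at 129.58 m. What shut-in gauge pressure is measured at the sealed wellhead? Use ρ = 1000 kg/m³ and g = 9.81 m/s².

Head above the cap: Δh = 129.58 − 103.32 = 26.26 m.
P = ρgΔh = 1000 × 9.81 × 26.26 = 257611 Pa ≈ 258 kPa.

P ≈ 258 kPa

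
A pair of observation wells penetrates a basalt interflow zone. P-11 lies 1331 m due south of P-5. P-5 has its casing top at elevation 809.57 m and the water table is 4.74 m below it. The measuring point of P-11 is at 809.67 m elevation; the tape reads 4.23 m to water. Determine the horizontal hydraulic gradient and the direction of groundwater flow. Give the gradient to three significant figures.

Total head at P-5: h = 809.57 − 4.74 = 804.83 m.
Total head at P-11: h = 809.67 − 4.23 = 805.44 m.
Head difference: h(P-5) − h(P-11) = 804.83 − 805.44 = -0.61 m.
Hydraulic gradient: i = |Δh| / L = 0.61 / 1331 = 0.000458.
Flow is from higher to lower head: from P-11 toward P-5, i.e. toward the north.

i ≈ 0.000458; groundwater flows toward the north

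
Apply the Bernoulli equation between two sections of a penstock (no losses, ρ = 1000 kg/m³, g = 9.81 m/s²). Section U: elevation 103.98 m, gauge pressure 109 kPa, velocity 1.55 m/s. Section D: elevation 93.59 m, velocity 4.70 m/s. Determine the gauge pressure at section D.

Pressure head at U: ψ₁ = P₁/(ρg) = 109×1000 / (1000 × 9.81) = 11.11 m.
Velocity heads: v₁²/2g = 1.55²/19.62 = 0.122 m; v₂²/2g = 4.70²/19.62 = 1.126 m.
Total head H = z₁ + ψ₁ + v₁²/2g = 103.98 + 11.11 + 0.122 = 115.21 m.
ψ₂ = H − z₂ − v₂²/2g = 115.21 − 93.59 − 1.126 = 20.49 m.
P₂ = ρgψ₂ = 1000 × 9.81 × 20.49 ≈ 201 kPa.

P₂ ≈ 201 kPa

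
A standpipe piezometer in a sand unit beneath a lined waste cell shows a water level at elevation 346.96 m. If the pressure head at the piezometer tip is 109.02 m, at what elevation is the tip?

z ≈ 237.94 m

z = h − ψ = 346.96 − 109.02 = 237.94 m.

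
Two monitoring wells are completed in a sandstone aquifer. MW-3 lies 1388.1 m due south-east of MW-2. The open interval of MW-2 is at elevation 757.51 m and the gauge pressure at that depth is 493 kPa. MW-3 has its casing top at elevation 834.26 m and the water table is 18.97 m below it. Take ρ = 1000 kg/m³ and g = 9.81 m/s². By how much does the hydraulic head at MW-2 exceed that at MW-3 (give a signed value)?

Δh ≈ -7.53 m

Pressure head at MW-2: ψ = P/(ρg) = 493×1000 / (1000 × 9.81) = 50.25 m.
Total head at MW-2: h = z + ψ = 757.51 + 50.25 = 807.76 m.
Total head at MW-3: h = 834.26 − 18.97 = 815.29 m.
Head difference: h(MW-2) − h(MW-3) = 807.76 − 815.29 = -7.53 m.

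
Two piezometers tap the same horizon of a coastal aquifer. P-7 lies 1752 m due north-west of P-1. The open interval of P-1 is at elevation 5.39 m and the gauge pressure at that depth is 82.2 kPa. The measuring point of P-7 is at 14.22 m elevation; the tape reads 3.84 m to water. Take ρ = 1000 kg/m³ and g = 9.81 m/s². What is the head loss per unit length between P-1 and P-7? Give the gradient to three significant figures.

i ≈ 0.00193 m/m

Pressure head at P-1: ψ = P/(ρg) = 82.2×1000 / (1000 × 9.81) = 8.38 m.
Total head at P-1: h = z + ψ = 5.39 + 8.38 = 13.77 m.
Total head at P-7: h = 14.22 − 3.84 = 10.38 m.
Head difference: h(P-1) − h(P-7) = 13.77 − 10.38 = 3.39 m.
Hydraulic gradient: i = |Δh| / L = 3.39 / 1752 = 0.00193.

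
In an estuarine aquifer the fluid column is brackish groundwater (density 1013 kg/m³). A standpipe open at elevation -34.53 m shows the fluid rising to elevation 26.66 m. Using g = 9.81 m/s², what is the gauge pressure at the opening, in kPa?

P ≈ 608 kPa

Pressure head ψ = h − z = 26.66 − (-34.53) = 61.19 m.
P = ρgψ = 1013 × 9.81 × 61.19 = 608077 Pa ≈ 608 kPa.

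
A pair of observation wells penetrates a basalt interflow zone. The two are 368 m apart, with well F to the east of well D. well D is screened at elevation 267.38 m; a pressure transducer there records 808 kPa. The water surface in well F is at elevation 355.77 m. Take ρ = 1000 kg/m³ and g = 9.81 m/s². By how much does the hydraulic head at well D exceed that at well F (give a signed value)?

Pressure head at well D: ψ = P/(ρg) = 808×1000 / (1000 × 9.81) = 82.36 m.
Total head at well D: h = z + ψ = 267.38 + 82.36 = 349.74 m.
Total head at well F: h = 355.77 m (water level in the piezometer is the total head).
Head difference: h(well D) − h(well F) = 349.74 − 355.77 = -6.03 m.

Δh ≈ -6.03 m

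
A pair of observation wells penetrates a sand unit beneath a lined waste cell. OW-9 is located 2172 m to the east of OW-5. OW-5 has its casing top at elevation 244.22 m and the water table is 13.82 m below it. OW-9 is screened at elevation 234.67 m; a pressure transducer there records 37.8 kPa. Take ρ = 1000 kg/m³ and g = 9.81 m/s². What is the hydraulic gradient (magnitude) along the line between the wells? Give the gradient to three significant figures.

Total head at OW-5: h = 244.22 − 13.82 = 230.40 m.
Pressure head at OW-9: ψ = P/(ρg) = 37.8×1000 / (1000 × 9.81) = 3.85 m.
Total head at OW-9: h = z + ψ = 234.67 + 3.85 = 238.52 m.
Head difference: h(OW-5) − h(OW-9) = 230.40 − 238.52 = -8.12 m.
Hydraulic gradient: i = |Δh| / L = 8.12 / 2172 = 0.00374.

i ≈ 0.00374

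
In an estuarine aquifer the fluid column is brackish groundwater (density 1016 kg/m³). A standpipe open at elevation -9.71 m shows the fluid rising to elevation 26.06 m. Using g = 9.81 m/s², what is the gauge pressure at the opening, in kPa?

Pressure head ψ = h − z = 26.06 − (-9.71) = 35.77 m.
P = ρgψ = 1016 × 9.81 × 35.77 = 356518 Pa ≈ 357 kPa.

P ≈ 357 kPa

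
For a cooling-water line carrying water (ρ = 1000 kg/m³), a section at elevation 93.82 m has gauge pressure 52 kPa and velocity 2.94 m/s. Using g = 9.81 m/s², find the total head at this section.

Pressure head ψ = P/(ρg) = 52×1000 / (1000 × 9.81) = 5.30 m.
Velocity head = v²/(2g) = 2.94² / (2 × 9.81) = 0.441 m.
h = z + ψ + v²/(2g) = 93.82 + 5.30 + 0.441 = 99.56 m.

h ≈ 99.56 m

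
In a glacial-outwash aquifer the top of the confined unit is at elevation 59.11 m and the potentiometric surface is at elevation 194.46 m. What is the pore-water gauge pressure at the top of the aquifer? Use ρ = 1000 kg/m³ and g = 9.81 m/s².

Pressure head at the aquifer top: ψ = h − z = 194.46 − 59.11 = 135.35 m.
P = ρgψ = 1000 × 9.81 × 135.35 = 1327784 Pa ≈ 1330 kPa.

P ≈ 1330 kPa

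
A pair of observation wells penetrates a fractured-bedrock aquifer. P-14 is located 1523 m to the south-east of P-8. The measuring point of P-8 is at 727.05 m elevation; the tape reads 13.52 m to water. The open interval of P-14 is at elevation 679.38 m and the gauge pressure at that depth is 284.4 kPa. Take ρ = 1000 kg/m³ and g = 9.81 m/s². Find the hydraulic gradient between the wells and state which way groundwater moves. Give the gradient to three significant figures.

i ≈ 0.00339; groundwater flows toward the south-east

Total head at P-8: h = 727.05 − 13.52 = 713.53 m.
Pressure head at P-14: ψ = P/(ρg) = 284.4×1000 / (1000 × 9.81) = 28.99 m.
Total head at P-14: h = z + ψ = 679.38 + 28.99 = 708.37 m.
Head difference: h(P-8) − h(P-14) = 713.53 − 708.37 = 5.16 m.
Hydraulic gradient: i = |Δh| / L = 5.16 / 1523 = 0.00339.
Flow is from higher to lower head: from P-8 toward P-14, i.e. toward the south-east.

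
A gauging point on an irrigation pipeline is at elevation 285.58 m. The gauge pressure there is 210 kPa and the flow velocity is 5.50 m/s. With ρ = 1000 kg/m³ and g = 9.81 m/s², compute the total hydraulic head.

h ≈ 308.53 m

Pressure head ψ = P/(ρg) = 210×1000 / (1000 × 9.81) = 21.41 m.
Velocity head = v²/(2g) = 5.50² / (2 × 9.81) = 1.542 m.
h = z + ψ + v²/(2g) = 285.58 + 21.41 + 1.542 = 308.53 m.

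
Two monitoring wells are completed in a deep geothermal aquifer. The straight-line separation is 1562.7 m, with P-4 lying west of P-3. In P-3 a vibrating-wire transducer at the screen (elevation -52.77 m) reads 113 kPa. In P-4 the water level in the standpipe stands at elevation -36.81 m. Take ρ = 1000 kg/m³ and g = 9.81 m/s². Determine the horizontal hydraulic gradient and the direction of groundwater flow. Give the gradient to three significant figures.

Pressure head at P-3: ψ = P/(ρg) = 113×1000 / (1000 × 9.81) = 11.52 m.
Total head at P-3: h = z + ψ = -52.77 + 11.52 = -41.25 m.
Total head at P-4: h = -36.81 m (water level in the piezometer is the total head).
Head difference: h(P-3) − h(P-4) = -41.25 − (-36.81) = -4.44 m.
Hydraulic gradient: i = |Δh| / L = 4.44 / 1562.7 = 0.00284.
Flow is from higher to lower head: from P-4 toward P-3, i.e. toward the east.

i ≈ 0.00284; groundwater flows toward the east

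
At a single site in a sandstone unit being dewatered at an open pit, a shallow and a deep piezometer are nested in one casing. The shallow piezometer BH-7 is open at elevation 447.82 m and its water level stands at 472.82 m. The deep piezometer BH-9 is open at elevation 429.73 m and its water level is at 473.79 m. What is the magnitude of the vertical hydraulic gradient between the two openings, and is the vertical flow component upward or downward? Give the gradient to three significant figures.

|i_v| ≈ 0.0536; vertical flow is upward

Total head at BH-7: h = 472.82 m (water level in the standpipe).
Total head at BH-9: h = 473.79 m.
Δh = h(BH-7) − h(BH-9) = 472.82 − 473.79 = -0.97 m.
Vertical separation Δz = 447.82 − 429.73 = 18.09 m.
|i_v| = |Δh| / Δz = 0.97 / 18.09 = 0.0536.
Head is higher in the deep piezometer, so vertical flow is upward (discharge condition).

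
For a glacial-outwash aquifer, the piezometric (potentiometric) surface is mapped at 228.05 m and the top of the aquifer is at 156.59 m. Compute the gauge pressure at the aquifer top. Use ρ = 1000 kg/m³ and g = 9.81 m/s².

Pressure head at the aquifer top: ψ = h − z = 228.05 − 156.59 = 71.46 m.
P = ρgψ = 1000 × 9.81 × 71.46 = 701023 Pa ≈ 701 kPa.

P ≈ 701 kPa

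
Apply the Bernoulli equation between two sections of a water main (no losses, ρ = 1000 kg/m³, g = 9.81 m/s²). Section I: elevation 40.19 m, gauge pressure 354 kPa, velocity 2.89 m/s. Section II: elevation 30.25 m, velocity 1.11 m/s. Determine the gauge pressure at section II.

P₂ ≈ 455 kPa

Pressure head at I: ψ₁ = P₁/(ρg) = 354×1000 / (1000 × 9.81) = 36.09 m.
Velocity heads: v₁²/2g = 2.89²/19.62 = 0.426 m; v₂²/2g = 1.11²/19.62 = 0.063 m.
Total head H = z₁ + ψ₁ + v₁²/2g = 40.19 + 36.09 + 0.426 = 76.71 m.
ψ₂ = H − z₂ − v₂²/2g = 76.71 − 30.25 − 0.063 = 46.40 m.
P₂ = ρgψ₂ = 1000 × 9.81 × 46.40 ≈ 455 kPa.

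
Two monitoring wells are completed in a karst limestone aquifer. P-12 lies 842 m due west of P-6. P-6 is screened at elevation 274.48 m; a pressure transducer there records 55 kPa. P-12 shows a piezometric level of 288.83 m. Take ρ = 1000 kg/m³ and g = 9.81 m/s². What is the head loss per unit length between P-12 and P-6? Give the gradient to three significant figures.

i ≈ 0.0104 m/m

Pressure head at P-6: ψ = P/(ρg) = 55×1000 / (1000 × 9.81) = 5.61 m.
Total head at P-6: h = z + ψ = 274.48 + 5.61 = 280.09 m.
Total head at P-12: h = 288.83 m (water level in the piezometer is the total head).
Head difference: h(P-6) − h(P-12) = 280.09 − 288.83 = -8.74 m.
Hydraulic gradient: i = |Δh| / L = 8.74 / 842 = 0.0104.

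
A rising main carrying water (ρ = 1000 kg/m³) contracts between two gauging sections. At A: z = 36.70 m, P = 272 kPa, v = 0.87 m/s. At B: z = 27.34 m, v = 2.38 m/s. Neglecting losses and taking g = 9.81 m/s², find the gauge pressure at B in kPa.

P₂ ≈ 361 kPa

Pressure head at A: ψ₁ = P₁/(ρg) = 272×1000 / (1000 × 9.81) = 27.73 m.
Velocity heads: v₁²/2g = 0.87²/19.62 = 0.039 m; v₂²/2g = 2.38²/19.62 = 0.289 m.
Total head H = z₁ + ψ₁ + v₁²/2g = 36.70 + 27.73 + 0.039 = 64.47 m.
ψ₂ = H − z₂ − v₂²/2g = 64.47 − 27.34 − 0.289 = 36.84 m.
P₂ = ρgψ₂ = 1000 × 9.81 × 36.84 ≈ 361 kPa.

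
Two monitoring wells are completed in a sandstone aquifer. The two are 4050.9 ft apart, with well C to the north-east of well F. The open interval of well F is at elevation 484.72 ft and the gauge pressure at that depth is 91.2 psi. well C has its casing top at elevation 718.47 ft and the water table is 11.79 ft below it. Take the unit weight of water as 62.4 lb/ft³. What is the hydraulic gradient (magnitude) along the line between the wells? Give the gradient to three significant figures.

Pressure head at well F: ψ = 144·P/γ = 144 × 91.2 / 62.4 = 210.46 ft.
Total head at well F: h = z + ψ = 484.72 + 210.46 = 695.18 ft.
Total head at well C: h = 718.47 − 11.79 = 706.68 ft.
Head difference: h(well F) − h(well C) = 695.18 − 706.68 = -11.50 ft.
Hydraulic gradient: i = |Δh| / L = 11.50 / 4050.9 = 0.00284.

i ≈ 0.00284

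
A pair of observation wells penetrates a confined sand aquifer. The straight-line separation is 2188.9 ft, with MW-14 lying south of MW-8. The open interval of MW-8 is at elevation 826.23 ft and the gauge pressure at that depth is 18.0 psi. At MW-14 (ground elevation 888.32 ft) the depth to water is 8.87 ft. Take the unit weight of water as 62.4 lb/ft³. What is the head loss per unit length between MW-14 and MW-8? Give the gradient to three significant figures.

i ≈ 0.00534 ft/ft

Pressure head at MW-8: ψ = 144·P/γ = 144 × 18.0 / 62.4 = 41.54 ft.
Total head at MW-8: h = z + ψ = 826.23 + 41.54 = 867.77 ft.
Total head at MW-14: h = 888.32 − 8.87 = 879.45 ft.
Head difference: h(MW-8) − h(MW-14) = 867.77 − 879.45 = -11.68 ft.
Hydraulic gradient: i = |Δh| / L = 11.68 / 2188.9 = 0.00534.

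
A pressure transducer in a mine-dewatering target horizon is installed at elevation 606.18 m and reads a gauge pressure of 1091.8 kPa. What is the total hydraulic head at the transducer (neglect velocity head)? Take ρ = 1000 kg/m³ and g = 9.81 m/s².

ψ = P/(ρg) = 1091.8×1000 / (1000 × 9.81) = 111.29 m.
h = z + ψ = 606.18 + 111.29 = 717.47 m.

h ≈ 717.47 m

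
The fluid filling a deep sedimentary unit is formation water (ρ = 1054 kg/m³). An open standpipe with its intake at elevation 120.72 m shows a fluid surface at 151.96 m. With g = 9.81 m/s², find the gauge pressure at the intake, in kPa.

P ≈ 323 kPa

Pressure head ψ = h − z = 151.96 − 120.72 = 31.24 m.
P = ρgψ = 1054 × 9.81 × 31.24 = 323013 Pa ≈ 323 kPa.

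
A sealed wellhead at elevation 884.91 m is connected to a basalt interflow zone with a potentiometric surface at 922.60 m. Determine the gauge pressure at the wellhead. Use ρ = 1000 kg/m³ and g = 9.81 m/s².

P ≈ 370 kPa

Head above the cap: Δh = 922.60 − 884.91 = 37.69 m.
P = ρgΔh = 1000 × 9.81 × 37.69 = 369739 Pa ≈ 370 kPa.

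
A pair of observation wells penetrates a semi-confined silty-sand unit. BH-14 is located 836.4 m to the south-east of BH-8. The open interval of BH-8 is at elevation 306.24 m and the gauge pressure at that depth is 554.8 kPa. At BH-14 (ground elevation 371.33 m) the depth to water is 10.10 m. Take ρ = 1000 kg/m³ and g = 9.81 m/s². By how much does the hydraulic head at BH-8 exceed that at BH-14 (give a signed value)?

Pressure head at BH-8: ψ = P/(ρg) = 554.8×1000 / (1000 × 9.81) = 56.55 m.
Total head at BH-8: h = z + ψ = 306.24 + 56.55 = 362.79 m.
Total head at BH-14: h = 371.33 − 10.10 = 361.23 m.
Head difference: h(BH-8) − h(BH-14) = 362.79 − 361.23 = 1.56 m.

Δh ≈ 1.56 m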